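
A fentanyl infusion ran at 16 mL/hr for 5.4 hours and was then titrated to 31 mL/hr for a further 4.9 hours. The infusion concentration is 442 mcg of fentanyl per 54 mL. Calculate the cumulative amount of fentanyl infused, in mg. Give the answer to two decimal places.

Concentration = 442 mcg ÷ 54 mL = 8.185185 mcg/mL
Stage 1: 16 mL/hr × 5.4 hr = 86.4 mL → 86.4 mL × 8.185185 mcg/mL = 707.2 mcg
Stage 2: 31 mL/hr × 4.9 hr = 151.9 mL → 151.9 mL × 8.185185 mcg/mL = 1243.33 mcg
Total = 707.2 + 1243.33 = 1950.53 mcg = 1.95053 mg

1.95 mg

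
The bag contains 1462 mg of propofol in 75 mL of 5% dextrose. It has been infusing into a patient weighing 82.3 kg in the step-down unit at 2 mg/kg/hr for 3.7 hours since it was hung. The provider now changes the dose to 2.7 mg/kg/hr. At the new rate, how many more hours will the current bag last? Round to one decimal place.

Initial rate:
Dose = 2 mg/kg/hr × 82.3 kg = 164.6 mg/hr
Concentration = 1462 mg ÷ 75 mL = 19.49333 mg/mL
Rate = 164.6 mg/hr ÷ 19.49333 mg/mL = 8.443912 mL/hr
Volume infused so far = 8.443912 mL/hr × 3.7 hr = 31.24248 mL
Volume remaining = 75 − 31.24248 = 43.75752 mL
New rate:
Dose = 2.7 mg/kg/hr × 82.3 kg = 222.21 mg/hr
Rate = 222.21 mg/hr ÷ 19.49333 mg/mL = 11.39928 mL/hr
Time remaining = 43.75752 mL ÷ 11.39928 mL/hr = 3.838621 hr

3.8 hours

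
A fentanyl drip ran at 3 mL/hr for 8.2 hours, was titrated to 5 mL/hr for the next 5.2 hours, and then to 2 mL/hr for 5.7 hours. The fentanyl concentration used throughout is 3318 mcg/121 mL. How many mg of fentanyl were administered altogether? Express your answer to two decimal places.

Concentration = 3318 mcg ÷ 121 mL = 27.42149 mcg/mL
Stage 1: 3 mL/hr × 8.2 hr = 24.6 mL → 24.6 mL × 27.42149 mcg/mL = 674.5686 mcg
Stage 2: 5 mL/hr × 5.2 hr = 26 mL → 26 mL × 27.42149 mcg/mL = 712.9587 mcg
Stage 3: 2 mL/hr × 5.7 hr = 11.4 mL → 11.4 mL × 27.42149 mcg/mL = 312.605 mcg
Total = 674.5686 + 712.9587 + 312.605 = 1700.132 mcg = 1.700132 mg

1.70 mg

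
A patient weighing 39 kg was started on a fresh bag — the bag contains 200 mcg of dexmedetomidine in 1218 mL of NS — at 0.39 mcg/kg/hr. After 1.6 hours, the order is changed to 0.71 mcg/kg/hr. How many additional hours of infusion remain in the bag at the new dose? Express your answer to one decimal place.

6.3 hours

Initial rate:
Dose = 0.39 mcg/kg/hr × 39 kg = 15.21 mcg/hr
Concentration = 200 mcg ÷ 1218 mL = 0.1642036 mcg/mL
Rate = 15.21 mcg/hr ÷ 0.1642036 mcg/mL = 92.6289 mL/hr
Volume infused so far = 92.6289 mL/hr × 1.6 hr = 148.2062 mL
Volume remaining = 1218 − 148.2062 = 1069.794 mL
New rate:
Dose = 0.71 mcg/kg/hr × 39 kg = 27.69 mcg/hr
Rate = 27.69 mcg/hr ÷ 0.1642036 mcg/mL = 168.6321 mL/hr
Time remaining = 1069.794 mL ÷ 168.6321 mL/hr = 6.343951 hr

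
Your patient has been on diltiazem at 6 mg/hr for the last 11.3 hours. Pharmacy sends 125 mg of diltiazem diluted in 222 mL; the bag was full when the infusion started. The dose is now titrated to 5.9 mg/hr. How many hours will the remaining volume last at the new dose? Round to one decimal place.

9.7 hours

Initial rate:
Concentration = 125 mg ÷ 222 mL = 0.5630631 mg/mL
Rate = 6 mg/hr ÷ 0.5630631 mg/mL = 10.656 mL/hr
Volume infused so far = 10.656 mL/hr × 11.3 hr = 120.4128 mL
Volume remaining = 222 − 120.4128 = 101.5872 mL
New rate:
Rate = 5.9 mg/hr ÷ 0.5630631 mg/mL = 10.4784 mL/hr
Time remaining = 101.5872 mL ÷ 10.4784 mL/hr = 9.694915 hr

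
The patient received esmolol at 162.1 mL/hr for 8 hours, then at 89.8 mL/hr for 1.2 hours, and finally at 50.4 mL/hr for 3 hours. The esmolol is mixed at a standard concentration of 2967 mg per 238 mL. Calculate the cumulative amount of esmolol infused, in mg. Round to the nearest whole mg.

19395 mg

Concentration = 2967 mg ÷ 238 mL = 12.46639 mg/mL
Stage 1: 162.1 mL/hr × 8 hr = 1296.8 mL → 1296.8 mL × 12.46639 mg/mL = 16166.41 mg
Stage 2: 89.8 mL/hr × 1.2 hr = 107.76 mL → 107.76 mL × 12.46639 mg/mL = 1343.378 mg
Stage 3: 50.4 mL/hr × 3 hr = 151.2 mL → 151.2 mL × 12.46639 mg/mL = 1884.918 mg
Total = 16166.41 + 1343.378 + 1884.918 = 19394.71 mg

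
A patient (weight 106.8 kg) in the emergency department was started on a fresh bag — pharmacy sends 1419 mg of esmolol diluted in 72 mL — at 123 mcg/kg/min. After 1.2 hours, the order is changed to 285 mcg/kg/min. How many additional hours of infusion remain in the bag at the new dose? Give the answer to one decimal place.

Initial rate:
Dose = 123 mcg/kg/min × 106.8 kg = 13136.4 mcg/min
13136.4 mcg/min × 60 min/hr = 788184 mcg/hr
Concentration = 1419 mg ÷ 72 mL = 19.70833 mg/mL = 19708.33 mcg/mL
Rate = 788184 mcg/hr ÷ 19708.33 mcg/mL = 39.99242 mL/hr
Volume infused so far = 39.99242 mL/hr × 1.2 hr = 47.99091 mL
Volume remaining = 72 − 47.99091 = 24.00909 mL
New rate:
Dose = 285 mcg/kg/min × 106.8 kg = 30438 mcg/min
30438 mcg/min × 60 min/hr = 1826280 mcg/hr
Rate = 1826280 mcg/hr ÷ 19708.33 mcg/mL = 92.66537 mL/hr
Time remaining = 24.00909 mL ÷ 92.66537 mL/hr = 0.2590946 hr

0.3 hours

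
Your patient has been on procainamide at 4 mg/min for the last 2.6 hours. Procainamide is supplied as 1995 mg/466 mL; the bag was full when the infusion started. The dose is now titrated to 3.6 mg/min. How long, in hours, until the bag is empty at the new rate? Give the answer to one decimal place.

6.3 hours

Initial rate:
4 mg/min × 60 min/hr = 240 mg/hr
Concentration = 1995 mg ÷ 466 mL = 4.281116 mg/mL
Rate = 240 mg/hr ÷ 4.281116 mg/mL = 56.06015 mL/hr
Volume infused so far = 56.06015 mL/hr × 2.6 hr = 145.7564 mL
Volume remaining = 466 − 145.7564 = 320.2436 mL
New rate:
3.6 mg/min × 60 min/hr = 216 mg/hr
Rate = 216 mg/hr ÷ 4.281116 mg/mL = 50.45414 mL/hr
Time remaining = 320.2436 mL ÷ 50.45414 mL/hr = 6.347222 hr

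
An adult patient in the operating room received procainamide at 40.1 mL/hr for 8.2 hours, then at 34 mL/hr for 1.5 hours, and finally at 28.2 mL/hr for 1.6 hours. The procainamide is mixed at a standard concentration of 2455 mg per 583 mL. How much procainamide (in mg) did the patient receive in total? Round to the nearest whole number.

1789 mg

Concentration = 2455 mg ÷ 583 mL = 4.210978 mg/mL
Stage 1: 40.1 mL/hr × 8.2 hr = 328.82 mL → 328.82 mL × 4.210978 mg/mL = 1384.654 mg
Stage 2: 34 mL/hr × 1.5 hr = 51 mL → 51 mL × 4.210978 mg/mL = 214.7599 mg
Stage 3: 28.2 mL/hr × 1.6 hr = 45.12 mL → 45.12 mL × 4.210978 mg/mL = 189.9993 mg
Total = 1384.654 + 214.7599 + 189.9993 = 1789.413 mg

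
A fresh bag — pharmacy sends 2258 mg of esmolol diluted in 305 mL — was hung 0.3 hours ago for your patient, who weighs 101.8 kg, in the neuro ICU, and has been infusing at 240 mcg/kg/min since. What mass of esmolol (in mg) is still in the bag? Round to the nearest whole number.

1818 mg

Dose = 240 mcg/kg/min × 101.8 kg = 24432 mcg/min
24432 mcg/min × 60 min/hr = 1465920 mcg/hr
Concentration = 2258 mg ÷ 305 mL = 7.403279 mg/mL = 7403.279 mcg/mL
Rate = 1465920 mcg/hr ÷ 7403.279 mcg/mL = 198.0096 mL/hr
Volume infused = 198.0096 mL/hr × 0.3 hr = 59.40287 mL
Volume remaining = 305 − 59.40287 = 245.5971 mL
Drug remaining = 245.5971 mL × 7403.279 mcg/mL = 1818224 mcg = 1818.224 mg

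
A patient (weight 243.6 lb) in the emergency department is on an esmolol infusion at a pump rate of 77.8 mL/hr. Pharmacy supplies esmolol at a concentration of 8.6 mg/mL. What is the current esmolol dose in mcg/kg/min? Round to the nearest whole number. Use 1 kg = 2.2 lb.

Weight = 243.6 lb ÷ 2.2 lb/kg = 110.7273 kg
Concentration = 8.6 mg/mL = 8600 mcg/mL
Drug rate = 77.8 mL/hr × 8600 mcg/mL = 669080 mcg/hr
669080 mcg/hr ÷ 60 min/hr = 11151.33 mcg/min
11151.33 mcg/min ÷ 110.7273 kg = 100.7099 mcg/kg/min

101 mcg/kg/min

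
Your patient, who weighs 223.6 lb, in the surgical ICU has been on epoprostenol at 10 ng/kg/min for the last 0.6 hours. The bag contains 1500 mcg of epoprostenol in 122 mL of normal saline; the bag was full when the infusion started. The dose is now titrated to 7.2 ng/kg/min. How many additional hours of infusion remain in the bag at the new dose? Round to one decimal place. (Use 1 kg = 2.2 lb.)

Initial rate:
Weight = 223.6 lb ÷ 2.2 lb/kg = 101.6364 kg
Dose = 10 ng/kg/min × 101.6364 kg = 1016.364 ng/min
1016.364 ng/min × 60 min/hr = 60981.82 ng/hr
Concentration = 1500 mcg ÷ 122 mL = 12.29508 mcg/mL = 12295.08 ng/mL
Rate = 60981.82 ng/hr ÷ 12295.08 ng/mL = 4.959855 mL/hr
Volume infused so far = 4.959855 mL/hr × 0.6 hr = 2.975913 mL
Volume remaining = 122 − 2.975913 = 119.0241 mL
New rate:
Dose = 7.2 ng/kg/min × 101.6364 kg = 731.7818 ng/min
731.7818 ng/min × 60 min/hr = 43906.91 ng/hr
Rate = 43906.91 ng/hr ÷ 12295.08 ng/mL = 3.571095 mL/hr
Time remaining = 119.0241 mL ÷ 3.571095 mL/hr = 33.32985 hr

33.3 hours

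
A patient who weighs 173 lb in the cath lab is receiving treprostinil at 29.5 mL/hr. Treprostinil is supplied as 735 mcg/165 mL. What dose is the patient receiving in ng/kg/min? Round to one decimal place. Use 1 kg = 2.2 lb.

Weight = 173 lb ÷ 2.2 lb/kg = 78.63636 kg
Concentration = 735 mcg ÷ 165 mL = 4.454545 mcg/mL = 4454.545 ng/mL
Drug rate = 29.5 mL/hr × 4454.545 ng/mL = 131409.1 ng/hr
131409.1 ng/hr ÷ 60 min/hr = 2190.152 ng/min
2190.152 ng/min ÷ 78.63636 kg = 27.85164 ng/kg/min

27.9 ng/kg/min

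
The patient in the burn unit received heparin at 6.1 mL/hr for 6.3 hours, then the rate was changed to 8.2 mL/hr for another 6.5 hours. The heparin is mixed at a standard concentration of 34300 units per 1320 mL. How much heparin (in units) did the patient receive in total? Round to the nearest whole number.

2384 units

Concentration = 34300 units ÷ 1320 mL = 25.98485 units/mL
Stage 1: 6.1 mL/hr × 6.3 hr = 38.43 mL → 38.43 mL × 25.98485 units/mL = 998.5977 units
Stage 2: 8.2 mL/hr × 6.5 hr = 53.3 mL → 53.3 mL × 25.98485 units/mL = 1384.992 units
Total = 998.5977 + 1384.992 = 2383.59 units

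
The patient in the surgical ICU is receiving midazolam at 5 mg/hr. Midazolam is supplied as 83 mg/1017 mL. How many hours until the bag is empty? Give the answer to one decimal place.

16.6 hours

Concentration = 83 mg ÷ 1017 mL = 0.08161259 mg/mL
Rate = 5 mg/hr ÷ 0.08161259 mg/mL = 61.26506 mL/hr
Duration = 1017 mL ÷ 61.26506 mL/hr = 16.6 hr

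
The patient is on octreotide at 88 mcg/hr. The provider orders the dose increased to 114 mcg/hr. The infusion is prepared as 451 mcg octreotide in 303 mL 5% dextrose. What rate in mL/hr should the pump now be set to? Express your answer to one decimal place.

Concentration = 451 mcg ÷ 303 mL = 1.488449 mcg/mL
Rate = 114 mcg/hr ÷ 1.488449 mcg/mL = 76.5898 mL/hr

76.6 mL/hr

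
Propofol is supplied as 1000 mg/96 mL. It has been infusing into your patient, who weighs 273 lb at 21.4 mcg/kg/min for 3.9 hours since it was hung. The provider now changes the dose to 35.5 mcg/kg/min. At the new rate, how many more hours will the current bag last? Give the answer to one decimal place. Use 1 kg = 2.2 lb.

Initial rate:
Weight = 273 lb ÷ 2.2 lb/kg = 124.0909 kg
Dose = 21.4 mcg/kg/min × 124.0909 kg = 2655.545 mcg/min
2655.545 mcg/min × 60 min/hr = 159332.7 mcg/hr
Concentration = 1000 mg ÷ 96 mL = 10.41667 mg/mL = 10416.67 mcg/mL
Rate = 159332.7 mcg/hr ÷ 10416.67 mcg/mL = 15.29594 mL/hr
Volume infused so far = 15.29594 mL/hr × 3.9 hr = 59.65417 mL
Volume remaining = 96 − 59.65417 = 36.34583 mL
New rate:
Dose = 35.5 mcg/kg/min × 124.0909 kg = 4405.227 mcg/min
4405.227 mcg/min × 60 min/hr = 264313.6 mcg/hr
Rate = 264313.6 mcg/hr ÷ 10416.67 mcg/mL = 25.37411 mL/hr
Time remaining = 36.34583 mL ÷ 25.37411 mL/hr = 1.432398 hr

1.4 hours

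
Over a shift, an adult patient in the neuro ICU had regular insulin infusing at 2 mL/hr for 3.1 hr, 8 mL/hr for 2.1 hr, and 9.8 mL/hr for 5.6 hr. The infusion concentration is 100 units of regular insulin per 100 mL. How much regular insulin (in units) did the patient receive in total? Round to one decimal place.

Concentration = 100 units ÷ 100 mL = 1 units/mL
Stage 1: 2 mL/hr × 3.1 hr = 6.2 mL → 6.2 mL × 1 units/mL = 6.2 units
Stage 2: 8 mL/hr × 2.1 hr = 16.8 mL → 16.8 mL × 1 units/mL = 16.8 units
Stage 3: 9.8 mL/hr × 5.6 hr = 54.88 mL → 54.88 mL × 1 units/mL = 54.88 units
Total = 6.2 + 16.8 + 54.88 = 77.88 units

77.9 units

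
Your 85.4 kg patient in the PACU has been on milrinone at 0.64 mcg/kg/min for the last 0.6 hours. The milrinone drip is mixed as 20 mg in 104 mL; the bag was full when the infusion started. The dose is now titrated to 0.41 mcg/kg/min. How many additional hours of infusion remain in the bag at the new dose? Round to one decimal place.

Initial rate:
Dose = 0.64 mcg/kg/min × 85.4 kg = 54.656 mcg/min
54.656 mcg/min × 60 min/hr = 3279.36 mcg/hr
Concentration = 20 mg ÷ 104 mL = 0.1923077 mg/mL = 192.3077 mcg/mL
Rate = 3279.36 mcg/hr ÷ 192.3077 mcg/mL = 17.05267 mL/hr
Volume infused so far = 17.05267 mL/hr × 0.6 hr = 10.2316 mL
Volume remaining = 104 − 10.2316 = 93.7684 mL
New rate:
Dose = 0.41 mcg/kg/min × 85.4 kg = 35.014 mcg/min
35.014 mcg/min × 60 min/hr = 2100.84 mcg/hr
Rate = 2100.84 mcg/hr ÷ 192.3077 mcg/mL = 10.92437 mL/hr
Time remaining = 93.7684 mL ÷ 10.92437 mL/hr = 8.583416 hr

8.6 hours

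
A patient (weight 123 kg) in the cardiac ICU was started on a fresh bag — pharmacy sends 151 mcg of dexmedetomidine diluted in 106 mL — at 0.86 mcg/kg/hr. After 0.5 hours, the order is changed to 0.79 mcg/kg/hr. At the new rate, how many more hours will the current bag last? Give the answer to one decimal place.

Initial rate:
Dose = 0.86 mcg/kg/hr × 123 kg = 105.78 mcg/hr
Concentration = 151 mcg ÷ 106 mL = 1.424528 mcg/mL
Rate = 105.78 mcg/hr ÷ 1.424528 mcg/mL = 74.25616 mL/hr
Volume infused so far = 74.25616 mL/hr × 0.5 hr = 37.12808 mL
Volume remaining = 106 − 37.12808 = 68.87192 mL
New rate:
Dose = 0.79 mcg/kg/hr × 123 kg = 97.17 mcg/hr
Rate = 97.17 mcg/hr ÷ 1.424528 mcg/mL = 68.21205 mL/hr
Time remaining = 68.87192 mL ÷ 68.21205 mL/hr = 1.009674 hr

1.0 hours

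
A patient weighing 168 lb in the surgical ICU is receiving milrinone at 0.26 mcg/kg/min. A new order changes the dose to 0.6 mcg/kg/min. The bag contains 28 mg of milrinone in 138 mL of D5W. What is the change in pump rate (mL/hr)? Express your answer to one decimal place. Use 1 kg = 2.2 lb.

7.7 mL/hr

At the current dose:
Weight = 168 lb ÷ 2.2 lb/kg = 76.36364 kg
Dose = 0.26 mcg/kg/min × 76.36364 kg = 19.85455 mcg/min
19.85455 mcg/min × 60 min/hr = 1191.273 mcg/hr
Concentration = 28 mg ÷ 138 mL = 0.2028986 mg/mL = 202.8986 mcg/mL
Rate = 1191.273 mcg/hr ÷ 202.8986 mcg/mL = 5.871273 mL/hr
At the new dose:
Dose = 0.6 mcg/kg/min × 76.36364 kg = 45.81818 mcg/min
45.81818 mcg/min × 60 min/hr = 2749.091 mcg/hr
Rate = 2749.091 mcg/hr ÷ 202.8986 mcg/mL = 13.54909 mL/hr
Change = 13.54909 − 5.871273 = 7.677818 mL/hr → 7.677818 mL/hr increase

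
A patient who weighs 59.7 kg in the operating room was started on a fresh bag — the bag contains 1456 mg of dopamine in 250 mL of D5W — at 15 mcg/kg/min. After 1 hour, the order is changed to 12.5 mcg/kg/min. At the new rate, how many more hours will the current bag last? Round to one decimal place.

Initial rate:
Dose = 15 mcg/kg/min × 59.7 kg = 895.5 mcg/min
895.5 mcg/min × 60 min/hr = 53730 mcg/hr
Concentration = 1456 mg ÷ 250 mL = 5.824 mg/mL = 5824 mcg/mL
Rate = 53730 mcg/hr ÷ 5824 mcg/mL = 9.225618 mL/hr
Volume infused so far = 9.225618 mL/hr × 1 hr = 9.225618 mL
Volume remaining = 250 − 9.225618 = 240.7744 mL
New rate:
Dose = 12.5 mcg/kg/min × 59.7 kg = 746.25 mcg/min
746.25 mcg/min × 60 min/hr = 44775 mcg/hr
Rate = 44775 mcg/hr ÷ 5824 mcg/mL = 7.688015 mL/hr
Time remaining = 240.7744 mL ÷ 7.688015 mL/hr = 31.31815 hr

31.3 hours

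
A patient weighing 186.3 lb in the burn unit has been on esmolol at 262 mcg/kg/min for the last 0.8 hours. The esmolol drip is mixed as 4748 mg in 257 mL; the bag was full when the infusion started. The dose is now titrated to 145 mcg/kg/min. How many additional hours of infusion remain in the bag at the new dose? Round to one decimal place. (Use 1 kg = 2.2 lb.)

Initial rate:
Weight = 186.3 lb ÷ 2.2 lb/kg = 84.68182 kg
Dose = 262 mcg/kg/min × 84.68182 kg = 22186.64 mcg/min
22186.64 mcg/min × 60 min/hr = 1331198 mcg/hr
Concentration = 4748 mg ÷ 257 mL = 18.47471 mg/mL = 18474.71 mcg/mL
Rate = 1331198 mcg/hr ÷ 18474.71 mcg/mL = 72.05517 mL/hr
Volume infused so far = 72.05517 mL/hr × 0.8 hr = 57.64413 mL
Volume remaining = 257 − 57.64413 = 199.3559 mL
New rate:
Dose = 145 mcg/kg/min × 84.68182 kg = 12278.86 mcg/min
12278.86 mcg/min × 60 min/hr = 736731.8 mcg/hr
Rate = 736731.8 mcg/hr ÷ 18474.71 mcg/mL = 39.87786 mL/hr
Time remaining = 199.3559 mL ÷ 39.87786 mL/hr = 4.999162 hr

5.0 hours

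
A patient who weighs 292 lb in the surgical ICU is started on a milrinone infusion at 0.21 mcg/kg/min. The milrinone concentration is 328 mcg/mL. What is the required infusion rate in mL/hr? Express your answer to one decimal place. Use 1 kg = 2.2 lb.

Weight = 292 lb ÷ 2.2 lb/kg = 132.7273 kg
Dose = 0.21 mcg/kg/min × 132.7273 kg = 27.87273 mcg/min
27.87273 mcg/min × 60 min/hr = 1672.364 mcg/hr
Rate = 1672.364 mcg/hr ÷ 328 mcg/mL = 5.09867 mL/hr

5.1 mL/hr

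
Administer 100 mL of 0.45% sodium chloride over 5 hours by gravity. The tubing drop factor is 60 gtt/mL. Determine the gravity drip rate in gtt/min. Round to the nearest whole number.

20 gtt/min

100 mL ÷ (5 hr × 60 = 300 min) = 0.3333333 mL/min
0.3333333 mL/min × 60 gtt/mL = 20 gtt/min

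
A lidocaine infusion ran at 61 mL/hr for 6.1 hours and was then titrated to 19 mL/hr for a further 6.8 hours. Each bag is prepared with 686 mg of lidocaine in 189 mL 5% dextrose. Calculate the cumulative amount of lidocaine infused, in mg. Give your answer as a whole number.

1820 mg

Concentration = 686 mg ÷ 189 mL = 3.62963 mg/mL
Stage 1: 61 mL/hr × 6.1 hr = 372.1 mL → 372.1 mL × 3.62963 mg/mL = 1350.585 mg
Stage 2: 19 mL/hr × 6.8 hr = 129.2 mL → 129.2 mL × 3.62963 mg/mL = 468.9481 mg
Total = 1350.585 + 468.9481 = 1819.533 mg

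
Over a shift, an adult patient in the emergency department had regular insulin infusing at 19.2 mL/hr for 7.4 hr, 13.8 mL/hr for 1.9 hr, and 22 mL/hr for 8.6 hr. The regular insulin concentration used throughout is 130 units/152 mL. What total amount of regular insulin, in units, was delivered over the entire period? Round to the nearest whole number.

306 units

Concentration = 130 units ÷ 152 mL = 0.8552632 units/mL
Stage 1: 19.2 mL/hr × 7.4 hr = 142.08 mL → 142.08 mL × 0.8552632 units/mL = 121.5158 units
Stage 2: 13.8 mL/hr × 1.9 hr = 26.22 mL → 26.22 mL × 0.8552632 units/mL = 22.425 units
Stage 3: 22 mL/hr × 8.6 hr = 189.2 mL → 189.2 mL × 0.8552632 units/mL = 161.8158 units
Total = 121.5158 + 22.425 + 161.8158 = 305.7566 units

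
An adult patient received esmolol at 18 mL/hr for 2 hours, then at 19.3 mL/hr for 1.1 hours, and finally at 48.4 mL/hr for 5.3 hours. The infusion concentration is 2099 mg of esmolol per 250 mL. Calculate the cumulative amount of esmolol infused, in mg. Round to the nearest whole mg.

Concentration = 2099 mg ÷ 250 mL = 8.396 mg/mL
Stage 1: 18 mL/hr × 2 hr = 36 mL → 36 mL × 8.396 mg/mL = 302.256 mg
Stage 2: 19.3 mL/hr × 1.1 hr = 21.23 mL → 21.23 mL × 8.396 mg/mL = 178.2471 mg
Stage 3: 48.4 mL/hr × 5.3 hr = 256.52 mL → 256.52 mL × 8.396 mg/mL = 2153.742 mg
Total = 302.256 + 178.2471 + 2153.742 = 2634.245 mg

2634 mg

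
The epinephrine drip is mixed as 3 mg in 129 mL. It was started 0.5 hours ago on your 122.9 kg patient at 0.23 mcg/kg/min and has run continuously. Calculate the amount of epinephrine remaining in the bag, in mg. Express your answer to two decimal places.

2.15 mg

Dose = 0.23 mcg/kg/min × 122.9 kg = 28.267 mcg/min
28.267 mcg/min × 60 min/hr = 1696.02 mcg/hr
Concentration = 3 mg ÷ 129 mL = 0.02325581 mg/mL = 23.25581 mcg/mL
Rate = 1696.02 mcg/hr ÷ 23.25581 mcg/mL = 72.92886 mL/hr
Volume infused = 72.92886 mL/hr × 0.5 hr = 36.46443 mL
Volume remaining = 129 − 36.46443 = 92.53557 mL
Drug remaining = 92.53557 mL × 23.25581 mcg/mL = 2151.99 mcg = 2.15199 mg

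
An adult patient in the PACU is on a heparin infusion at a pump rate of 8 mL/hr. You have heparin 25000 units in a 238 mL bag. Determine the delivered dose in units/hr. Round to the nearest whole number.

Concentration = 25000 units ÷ 238 mL = 105.042 units/mL
Drug rate = 8 mL/hr × 105.042 units/mL = 840.3361 units/hr

840 units/hr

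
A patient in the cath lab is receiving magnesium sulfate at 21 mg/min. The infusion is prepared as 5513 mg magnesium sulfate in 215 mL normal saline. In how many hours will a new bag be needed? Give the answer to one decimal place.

21 mg/min × 60 min/hr = 1260 mg/hr
Concentration = 5513 mg ÷ 215 mL = 25.64186 mg/mL
Rate = 1260 mg/hr ÷ 25.64186 mg/mL = 49.1384 mL/hr
Duration = 215 mL ÷ 49.1384 mL/hr = 4.375397 hr

4.4 hours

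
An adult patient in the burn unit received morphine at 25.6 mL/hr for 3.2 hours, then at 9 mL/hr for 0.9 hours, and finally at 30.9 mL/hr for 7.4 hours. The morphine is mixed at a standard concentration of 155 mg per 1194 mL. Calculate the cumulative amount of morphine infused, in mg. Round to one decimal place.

Concentration = 155 mg ÷ 1194 mL = 0.1298157 mg/mL
Stage 1: 25.6 mL/hr × 3.2 hr = 81.92 mL → 81.92 mL × 0.1298157 mg/mL = 10.63451 mg
Stage 2: 9 mL/hr × 0.9 hr = 8.1 mL → 8.1 mL × 0.1298157 mg/mL = 1.051508 mg
Stage 3: 30.9 mL/hr × 7.4 hr = 228.66 mL → 228.66 mL × 0.1298157 mg/mL = 29.68367 mg
Total = 10.63451 + 1.051508 + 29.68367 = 41.36968 mg

41.4 mg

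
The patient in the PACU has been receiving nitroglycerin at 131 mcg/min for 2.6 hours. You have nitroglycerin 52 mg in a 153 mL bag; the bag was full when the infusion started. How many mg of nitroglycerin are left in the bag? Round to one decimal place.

131 mcg/min × 60 min/hr = 7860 mcg/hr
Concentration = 52 mg ÷ 153 mL = 0.3398693 mg/mL = 339.8693 mcg/mL
Rate = 7860 mcg/hr ÷ 339.8693 mcg/mL = 23.12654 mL/hr
Volume infused = 23.12654 mL/hr × 2.6 hr = 60.129 mL
Volume remaining = 153 − 60.129 = 92.871 mL
Drug remaining = 92.871 mL × 339.8693 mcg/mL = 31564 mcg = 31.564 mg

31.6 mg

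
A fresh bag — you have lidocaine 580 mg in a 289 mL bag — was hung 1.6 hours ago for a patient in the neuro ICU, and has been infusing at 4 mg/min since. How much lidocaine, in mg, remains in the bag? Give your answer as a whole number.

4 mg/min × 60 min/hr = 240 mg/hr
Concentration = 580 mg ÷ 289 mL = 2.00692 mg/mL
Rate = 240 mg/hr ÷ 2.00692 mg/mL = 119.5862 mL/hr
Volume infused = 119.5862 mL/hr × 1.6 hr = 191.3379 mL
Volume remaining = 289 − 191.3379 = 97.66207 mL
Drug remaining = 97.66207 mL × 2.00692 mg/mL = 196 mg

196 mg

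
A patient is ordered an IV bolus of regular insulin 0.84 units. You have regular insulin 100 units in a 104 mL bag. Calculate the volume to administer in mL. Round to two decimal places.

0.87 mL

Concentration = 100 units ÷ 104 mL = 0.9615385 units/mL
Volume = 0.84 units ÷ 0.9615385 units/mL = 0.8736 mL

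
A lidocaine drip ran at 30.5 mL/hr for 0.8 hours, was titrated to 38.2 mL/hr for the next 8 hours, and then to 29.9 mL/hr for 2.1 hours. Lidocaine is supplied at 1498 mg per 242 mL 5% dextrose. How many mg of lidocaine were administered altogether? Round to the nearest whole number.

Concentration = 1498 mg ÷ 242 mL = 6.190083 mg/mL
Stage 1: 30.5 mL/hr × 0.8 hr = 24.4 mL → 24.4 mL × 6.190083 mg/mL = 151.038 mg
Stage 2: 38.2 mL/hr × 8 hr = 305.6 mL → 305.6 mL × 6.190083 mg/mL = 1891.689 mg
Stage 3: 29.9 mL/hr × 2.1 hr = 62.79 mL → 62.79 mL × 6.190083 mg/mL = 388.6753 mg
Total = 151.038 + 1891.689 + 388.6753 = 2431.403 mg

2431 mg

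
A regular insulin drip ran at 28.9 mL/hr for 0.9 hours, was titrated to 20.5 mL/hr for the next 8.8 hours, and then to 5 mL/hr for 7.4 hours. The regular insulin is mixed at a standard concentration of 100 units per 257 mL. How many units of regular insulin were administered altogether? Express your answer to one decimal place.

94.7 units

Concentration = 100 units ÷ 257 mL = 0.3891051 units/mL
Stage 1: 28.9 mL/hr × 0.9 hr = 26.01 mL → 26.01 mL × 0.3891051 units/mL = 10.12062 units
Stage 2: 20.5 mL/hr × 8.8 hr = 180.4 mL → 180.4 mL × 0.3891051 units/mL = 70.19455 units
Stage 3: 5 mL/hr × 7.4 hr = 37 mL → 37 mL × 0.3891051 units/mL = 14.39689 units
Total = 10.12062 + 70.19455 + 14.39689 = 94.71206 units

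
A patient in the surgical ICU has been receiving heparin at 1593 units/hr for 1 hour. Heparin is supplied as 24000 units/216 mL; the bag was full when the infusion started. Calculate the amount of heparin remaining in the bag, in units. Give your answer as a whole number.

Concentration = 24000 units ÷ 216 mL = 111.1111 units/mL
Rate = 1593 units/hr ÷ 111.1111 units/mL = 14.337 mL/hr
Volume infused = 14.337 mL/hr × 1 hr = 14.337 mL
Volume remaining = 216 − 14.337 = 201.663 mL
Drug remaining = 201.663 mL × 111.1111 units/mL = 22407 units

22407 units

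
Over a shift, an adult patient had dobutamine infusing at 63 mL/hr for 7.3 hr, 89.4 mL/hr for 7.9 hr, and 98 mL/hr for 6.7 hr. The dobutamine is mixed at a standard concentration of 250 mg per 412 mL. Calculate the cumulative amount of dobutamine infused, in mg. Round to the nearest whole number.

1106 mg

Concentration = 250 mg ÷ 412 mL = 0.6067961 mg/mL
Stage 1: 63 mL/hr × 7.3 hr = 459.9 mL → 459.9 mL × 0.6067961 mg/mL = 279.0655 mg
Stage 2: 89.4 mL/hr × 7.9 hr = 706.26 mL → 706.26 mL × 0.6067961 mg/mL = 428.5558 mg
Stage 3: 98 mL/hr × 6.7 hr = 656.6 mL → 656.6 mL × 0.6067961 mg/mL = 398.4223 mg
Total = 279.0655 + 428.5558 + 398.4223 = 1106.044 mg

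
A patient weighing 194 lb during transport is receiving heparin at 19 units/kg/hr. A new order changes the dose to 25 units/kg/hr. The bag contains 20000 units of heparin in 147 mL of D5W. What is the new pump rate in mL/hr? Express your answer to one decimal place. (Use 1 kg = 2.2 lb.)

Weight = 194 lb ÷ 2.2 lb/kg = 88.18182 kg
Dose = 25 units/kg/hr × 88.18182 kg = 2204.545 units/hr
Concentration = 20000 units ÷ 147 mL = 136.0544 units/mL
Rate = 2204.545 units/hr ÷ 136.0544 units/mL = 16.20341 mL/hr

16.2 mL/hr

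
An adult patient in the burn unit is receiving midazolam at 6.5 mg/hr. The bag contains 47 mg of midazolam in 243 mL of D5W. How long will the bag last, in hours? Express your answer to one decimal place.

7.2 hours

Concentration = 47 mg ÷ 243 mL = 0.1934156 mg/mL
Rate = 6.5 mg/hr ÷ 0.1934156 mg/mL = 33.60638 mL/hr
Duration = 243 mL ÷ 33.60638 mL/hr = 7.230769 hr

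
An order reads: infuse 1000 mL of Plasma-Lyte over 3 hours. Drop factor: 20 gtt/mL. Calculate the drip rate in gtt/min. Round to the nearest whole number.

1000 mL ÷ (3 hr × 60 = 180 min) = 5.555556 mL/min
5.555556 mL/min × 20 gtt/mL = 111.1111 gtt/min

111 gtt/min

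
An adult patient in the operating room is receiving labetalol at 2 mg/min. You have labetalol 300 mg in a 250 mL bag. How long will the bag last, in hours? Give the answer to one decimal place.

2.5 hours

2 mg/min × 60 min/hr = 120 mg/hr
Concentration = 300 mg ÷ 250 mL = 1.2 mg/mL
Rate = 120 mg/hr ÷ 1.2 mg/mL = 100 mL/hr
Duration = 250 mL ÷ 100 mL/hr = 2.5 hr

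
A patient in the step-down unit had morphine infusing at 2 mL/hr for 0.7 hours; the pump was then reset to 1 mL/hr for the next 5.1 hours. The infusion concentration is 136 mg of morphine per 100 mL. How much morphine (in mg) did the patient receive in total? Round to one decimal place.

8.8 mg

Concentration = 136 mg ÷ 100 mL = 1.36 mg/mL
Stage 1: 2 mL/hr × 0.7 hr = 1.4 mL → 1.4 mL × 1.36 mg/mL = 1.904 mg
Stage 2: 1 mL/hr × 5.1 hr = 5.1 mL → 5.1 mL × 1.36 mg/mL = 6.936 mg
Total = 1.904 + 6.936 = 8.84 mg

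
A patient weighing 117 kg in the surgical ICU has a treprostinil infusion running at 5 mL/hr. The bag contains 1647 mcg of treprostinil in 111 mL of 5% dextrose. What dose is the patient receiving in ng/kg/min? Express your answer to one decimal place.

Concentration = 1647 mcg ÷ 111 mL = 14.83784 mcg/mL = 14837.84 ng/mL
Drug rate = 5 mL/hr × 14837.84 ng/mL = 74189.19 ng/hr
74189.19 ng/hr ÷ 60 min/hr = 1236.486 ng/min
1236.486 ng/min ÷ 117 kg = 10.56826 ng/kg/min

10.6 ng/kg/min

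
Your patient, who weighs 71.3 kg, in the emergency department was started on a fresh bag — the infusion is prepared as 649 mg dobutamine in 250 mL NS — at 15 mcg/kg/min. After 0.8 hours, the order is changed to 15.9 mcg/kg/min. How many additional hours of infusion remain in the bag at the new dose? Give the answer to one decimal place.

8.8 hours

Initial rate:
Dose = 15 mcg/kg/min × 71.3 kg = 1069.5 mcg/min
1069.5 mcg/min × 60 min/hr = 64170 mcg/hr
Concentration = 649 mg ÷ 250 mL = 2.596 mg/mL = 2596 mcg/mL
Rate = 64170 mcg/hr ÷ 2596 mcg/mL = 24.7188 mL/hr
Volume infused so far = 24.7188 mL/hr × 0.8 hr = 19.77504 mL
Volume remaining = 250 − 19.77504 = 230.225 mL
New rate:
Dose = 15.9 mcg/kg/min × 71.3 kg = 1133.67 mcg/min
1133.67 mcg/min × 60 min/hr = 68020.2 mcg/hr
Rate = 68020.2 mcg/hr ÷ 2596 mcg/mL = 26.20193 mL/hr
Time remaining = 230.225 mL ÷ 26.20193 mL/hr = 8.786566 hr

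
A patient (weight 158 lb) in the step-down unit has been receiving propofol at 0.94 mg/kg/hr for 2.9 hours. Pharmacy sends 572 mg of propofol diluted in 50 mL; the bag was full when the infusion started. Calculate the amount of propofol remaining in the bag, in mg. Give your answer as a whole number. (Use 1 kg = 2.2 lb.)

Weight = 158 lb ÷ 2.2 lb/kg = 71.81818 kg
Dose = 0.94 mg/kg/hr × 71.81818 kg = 67.50909 mg/hr
Concentration = 572 mg ÷ 50 mL = 11.44 mg/mL
Rate = 67.50909 mg/hr ÷ 11.44 mg/mL = 5.901144 mL/hr
Volume infused = 5.901144 mL/hr × 2.9 hr = 17.11332 mL
Volume remaining = 50 − 17.11332 = 32.88668 mL
Drug remaining = 32.88668 mL × 11.44 mg/mL = 376.2236 mg

376 mg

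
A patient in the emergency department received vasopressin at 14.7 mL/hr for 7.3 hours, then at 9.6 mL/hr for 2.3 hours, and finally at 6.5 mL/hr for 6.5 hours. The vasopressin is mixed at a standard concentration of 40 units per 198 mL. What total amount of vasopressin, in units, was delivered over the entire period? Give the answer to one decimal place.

34.7 units

Concentration = 40 units ÷ 198 mL = 0.2020202 units/mL
Stage 1: 14.7 mL/hr × 7.3 hr = 107.31 mL → 107.31 mL × 0.2020202 units/mL = 21.67879 units
Stage 2: 9.6 mL/hr × 2.3 hr = 22.08 mL → 22.08 mL × 0.2020202 units/mL = 4.460606 units
Stage 3: 6.5 mL/hr × 6.5 hr = 42.25 mL → 42.25 mL × 0.2020202 units/mL = 8.535354 units
Total = 21.67879 + 4.460606 + 8.535354 = 34.67475 units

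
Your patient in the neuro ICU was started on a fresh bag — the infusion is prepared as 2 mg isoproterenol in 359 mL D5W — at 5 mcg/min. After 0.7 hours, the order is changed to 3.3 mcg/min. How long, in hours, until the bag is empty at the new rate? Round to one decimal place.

9.0 hours

Initial rate:
5 mcg/min × 60 min/hr = 300 mcg/hr
Concentration = 2 mg ÷ 359 mL = 0.005571031 mg/mL = 5.571031 mcg/mL
Rate = 300 mcg/hr ÷ 5.571031 mcg/mL = 53.85 mL/hr
Volume infused so far = 53.85 mL/hr × 0.7 hr = 37.695 mL
Volume remaining = 359 − 37.695 = 321.305 mL
New rate:
3.3 mcg/min × 60 min/hr = 198 mcg/hr
Rate = 198 mcg/hr ÷ 5.571031 mcg/mL = 35.541 mL/hr
Time remaining = 321.305 mL ÷ 35.541 mL/hr = 9.040404 hr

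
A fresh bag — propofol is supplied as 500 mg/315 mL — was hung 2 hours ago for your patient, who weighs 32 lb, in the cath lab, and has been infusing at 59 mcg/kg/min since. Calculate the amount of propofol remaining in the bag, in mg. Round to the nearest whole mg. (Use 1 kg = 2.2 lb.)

397 mg

Weight = 32 lb ÷ 2.2 lb/kg = 14.54545 kg
Dose = 59 mcg/kg/min × 14.54545 kg = 858.1818 mcg/min
858.1818 mcg/min × 60 min/hr = 51490.91 mcg/hr
Concentration = 500 mg ÷ 315 mL = 1.587302 mg/mL = 1587.302 mcg/mL
Rate = 51490.91 mcg/hr ÷ 1587.302 mcg/mL = 32.43927 mL/hr
Volume infused = 32.43927 mL/hr × 2 hr = 64.87855 mL
Volume remaining = 315 − 64.87855 = 250.1215 mL
Drug remaining = 250.1215 mL × 1587.302 mcg/mL = 397018.2 mcg = 397.0182 mg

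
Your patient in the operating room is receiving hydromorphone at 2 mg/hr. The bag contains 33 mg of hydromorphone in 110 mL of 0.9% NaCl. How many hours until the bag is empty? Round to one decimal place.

16.5 hours

Concentration = 33 mg ÷ 110 mL = 0.3 mg/mL
Rate = 2 mg/hr ÷ 0.3 mg/mL = 6.666667 mL/hr
Duration = 110 mL ÷ 6.666667 mL/hr = 16.5 hr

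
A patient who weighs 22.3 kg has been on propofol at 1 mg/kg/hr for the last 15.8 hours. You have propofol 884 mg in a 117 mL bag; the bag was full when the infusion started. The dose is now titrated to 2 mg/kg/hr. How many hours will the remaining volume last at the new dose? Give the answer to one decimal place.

11.9 hours

Initial rate:
Dose = 1 mg/kg/hr × 22.3 kg = 22.3 mg/hr
Concentration = 884 mg ÷ 117 mL = 7.555556 mg/mL
Rate = 22.3 mg/hr ÷ 7.555556 mg/mL = 2.951471 mL/hr
Volume infused so far = 2.951471 mL/hr × 15.8 hr = 46.63324 mL
Volume remaining = 117 − 46.63324 = 70.36676 mL
New rate:
Dose = 2 mg/kg/hr × 22.3 kg = 44.6 mg/hr
Rate = 44.6 mg/hr ÷ 7.555556 mg/mL = 5.902941 mL/hr
Time remaining = 70.36676 mL ÷ 5.902941 mL/hr = 11.92063 hr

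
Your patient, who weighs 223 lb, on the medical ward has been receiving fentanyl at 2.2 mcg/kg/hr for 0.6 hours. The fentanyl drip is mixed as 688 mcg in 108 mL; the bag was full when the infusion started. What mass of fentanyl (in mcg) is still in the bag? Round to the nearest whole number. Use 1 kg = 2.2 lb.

554 mcg

Weight = 223 lb ÷ 2.2 lb/kg = 101.3636 kg
Dose = 2.2 mcg/kg/hr × 101.3636 kg = 223 mcg/hr
Concentration = 688 mcg ÷ 108 mL = 6.37037 mcg/mL
Rate = 223 mcg/hr ÷ 6.37037 mcg/mL = 35.00581 mL/hr
Volume infused = 35.00581 mL/hr × 0.6 hr = 21.00349 mL
Volume remaining = 108 − 21.00349 = 86.99651 mL
Drug remaining = 86.99651 mL × 6.37037 mcg/mL = 554.2 mcg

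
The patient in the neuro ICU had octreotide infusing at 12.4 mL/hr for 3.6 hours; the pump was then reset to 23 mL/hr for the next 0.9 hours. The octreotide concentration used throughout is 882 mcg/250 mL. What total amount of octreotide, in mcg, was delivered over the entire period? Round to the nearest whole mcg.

231 mcg

Concentration = 882 mcg ÷ 250 mL = 3.528 mcg/mL
Stage 1: 12.4 mL/hr × 3.6 hr = 44.64 mL → 44.64 mL × 3.528 mcg/mL = 157.4899 mcg
Stage 2: 23 mL/hr × 0.9 hr = 20.7 mL → 20.7 mL × 3.528 mcg/mL = 73.0296 mcg
Total = 157.4899 + 73.0296 = 230.5195 mcg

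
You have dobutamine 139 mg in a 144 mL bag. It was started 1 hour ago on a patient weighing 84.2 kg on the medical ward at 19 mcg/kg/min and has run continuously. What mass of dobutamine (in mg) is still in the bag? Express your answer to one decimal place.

43.0 mg

Dose = 19 mcg/kg/min × 84.2 kg = 1599.8 mcg/min
1599.8 mcg/min × 60 min/hr = 95988 mcg/hr
Concentration = 139 mg ÷ 144 mL = 0.9652778 mg/mL = 965.2778 mcg/mL
Rate = 95988 mcg/hr ÷ 965.2778 mcg/mL = 99.44081 mL/hr
Volume infused = 99.44081 mL/hr × 1 hr = 99.44081 mL
Volume remaining = 144 − 99.44081 = 44.55919 mL
Drug remaining = 44.55919 mL × 965.2778 mcg/mL = 43012 mcg = 43.012 mg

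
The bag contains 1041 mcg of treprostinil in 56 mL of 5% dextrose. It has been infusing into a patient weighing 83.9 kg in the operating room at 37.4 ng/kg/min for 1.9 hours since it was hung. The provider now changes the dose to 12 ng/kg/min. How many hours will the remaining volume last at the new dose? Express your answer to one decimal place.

Initial rate:
Dose = 37.4 ng/kg/min × 83.9 kg = 3137.86 ng/min
3137.86 ng/min × 60 min/hr = 188271.6 ng/hr
Concentration = 1041 mcg ÷ 56 mL = 18.58929 mcg/mL = 18589.29 ng/mL
Rate = 188271.6 ng/hr ÷ 18589.29 ng/mL = 10.12796 mL/hr
Volume infused so far = 10.12796 mL/hr × 1.9 hr = 19.24313 mL
Volume remaining = 56 − 19.24313 = 36.75687 mL
New rate:
Dose = 12 ng/kg/min × 83.9 kg = 1006.8 ng/min
1006.8 ng/min × 60 min/hr = 60408 ng/hr
Rate = 60408 ng/hr ÷ 18589.29 ng/mL = 3.249614 mL/hr
Time remaining = 36.75687 mL ÷ 3.249614 mL/hr = 11.31115 hr

11.3 hours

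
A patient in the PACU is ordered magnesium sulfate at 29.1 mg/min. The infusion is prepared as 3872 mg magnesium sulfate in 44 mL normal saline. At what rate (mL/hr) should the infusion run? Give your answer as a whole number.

29.1 mg/min × 60 min/hr = 1746 mg/hr
Concentration = 3872 mg ÷ 44 mL = 88 mg/mL
Rate = 1746 mg/hr ÷ 88 mg/mL = 19.84091 mL/hr

20 mL/hr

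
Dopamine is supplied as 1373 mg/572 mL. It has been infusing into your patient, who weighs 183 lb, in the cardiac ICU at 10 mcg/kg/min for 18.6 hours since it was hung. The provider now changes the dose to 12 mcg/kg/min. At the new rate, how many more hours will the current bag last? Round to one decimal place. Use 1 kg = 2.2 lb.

7.4 hours

Initial rate:
Weight = 183 lb ÷ 2.2 lb/kg = 83.18182 kg
Dose = 10 mcg/kg/min × 83.18182 kg = 831.8182 mcg/min
831.8182 mcg/min × 60 min/hr = 49909.09 mcg/hr
Concentration = 1373 mg ÷ 572 mL = 2.40035 mg/mL = 2400.35 mcg/mL
Rate = 49909.09 mcg/hr ÷ 2400.35 mcg/mL = 20.79243 mL/hr
Volume infused so far = 20.79243 mL/hr × 18.6 hr = 386.7391 mL
Volume remaining = 572 − 386.7391 = 185.2609 mL
New rate:
Dose = 12 mcg/kg/min × 83.18182 kg = 998.1818 mcg/min
998.1818 mcg/min × 60 min/hr = 59890.91 mcg/hr
Rate = 59890.91 mcg/hr ÷ 2400.35 mcg/mL = 24.95091 mL/hr
Time remaining = 185.2609 mL ÷ 24.95091 mL/hr = 7.425015 hr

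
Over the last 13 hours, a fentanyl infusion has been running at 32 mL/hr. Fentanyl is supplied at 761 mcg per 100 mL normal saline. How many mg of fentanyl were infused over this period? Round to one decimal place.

3.2 mg

Concentration = 761 mcg ÷ 100 mL = 7.61 mcg/mL
Drug rate = 32 mL/hr × 7.61 mcg/mL = 243.52 mcg/hr
Total = 243.52 mcg/hr × 13 hr = 3165.76 mcg = 3.16576 mg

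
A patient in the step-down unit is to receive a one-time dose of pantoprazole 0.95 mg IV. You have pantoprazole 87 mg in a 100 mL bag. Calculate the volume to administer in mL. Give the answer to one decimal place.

Concentration = 87 mg ÷ 100 mL = 0.87 mg/mL
Volume = 0.95 mg ÷ 0.87 mg/mL = 1.091954 mL

1.1 mL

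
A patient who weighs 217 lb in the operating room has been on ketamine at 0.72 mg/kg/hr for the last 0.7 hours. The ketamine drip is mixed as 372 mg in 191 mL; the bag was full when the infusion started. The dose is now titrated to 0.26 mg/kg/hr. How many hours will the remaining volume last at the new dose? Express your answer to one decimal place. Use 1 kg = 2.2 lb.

12.6 hours

Initial rate:
Weight = 217 lb ÷ 2.2 lb/kg = 98.63636 kg
Dose = 0.72 mg/kg/hr × 98.63636 kg = 71.01818 mg/hr
Concentration = 372 mg ÷ 191 mL = 1.947644 mg/mL
Rate = 71.01818 mg/hr ÷ 1.947644 mg/mL = 36.46364 mL/hr
Volume infused so far = 36.46364 mL/hr × 0.7 hr = 25.52455 mL
Volume remaining = 191 − 25.52455 = 165.4755 mL
New rate:
Dose = 0.26 mg/kg/hr × 98.63636 kg = 25.64545 mg/hr
Rate = 25.64545 mg/hr ÷ 1.947644 mg/mL = 13.16742 mL/hr
Time remaining = 165.4755 mL ÷ 13.16742 mL/hr = 12.56703 hr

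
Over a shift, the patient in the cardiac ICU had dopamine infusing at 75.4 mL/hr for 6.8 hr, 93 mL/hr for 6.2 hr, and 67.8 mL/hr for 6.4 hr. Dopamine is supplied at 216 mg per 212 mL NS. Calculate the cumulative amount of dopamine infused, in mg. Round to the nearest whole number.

1552 mg

Concentration = 216 mg ÷ 212 mL = 1.018868 mg/mL
Stage 1: 75.4 mL/hr × 6.8 hr = 512.72 mL → 512.72 mL × 1.018868 mg/mL = 522.394 mg
Stage 2: 93 mL/hr × 6.2 hr = 576.6 mL → 576.6 mL × 1.018868 mg/mL = 587.4792 mg
Stage 3: 67.8 mL/hr × 6.4 hr = 433.92 mL → 433.92 mL × 1.018868 mg/mL = 442.1072 mg
Total = 522.394 + 587.4792 + 442.1072 = 1551.98 mg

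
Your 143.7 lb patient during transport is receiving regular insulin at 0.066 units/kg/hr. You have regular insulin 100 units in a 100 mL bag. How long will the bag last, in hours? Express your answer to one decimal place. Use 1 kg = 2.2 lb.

23.2 hours

Weight = 143.7 lb ÷ 2.2 lb/kg = 65.31818 kg
Dose = 0.066 units/kg/hr × 65.31818 kg = 4.311 units/hr
Concentration = 100 units ÷ 100 mL = 1 units/mL
Rate = 4.311 units/hr ÷ 1 units/mL = 4.311 mL/hr
Duration = 100 mL ÷ 4.311 mL/hr = 23.19647 hr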